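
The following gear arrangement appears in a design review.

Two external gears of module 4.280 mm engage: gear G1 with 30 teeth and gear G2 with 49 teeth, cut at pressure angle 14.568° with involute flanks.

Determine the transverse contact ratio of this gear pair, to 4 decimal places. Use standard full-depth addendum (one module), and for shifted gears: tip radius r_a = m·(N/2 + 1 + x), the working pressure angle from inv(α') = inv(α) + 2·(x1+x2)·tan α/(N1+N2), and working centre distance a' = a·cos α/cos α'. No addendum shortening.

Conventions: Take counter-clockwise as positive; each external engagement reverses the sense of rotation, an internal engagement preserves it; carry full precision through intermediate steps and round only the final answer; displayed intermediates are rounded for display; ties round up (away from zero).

2.0292

topology: single-mesh involute geometry — m = 4.280, 30T/49T pair
base radii: r_b1 = 62.135957, r_b2 = 101.488730
tip radii: r_a1 = 68.480000, r_a2 = 109.140000
no profile shift: α' = α, a' = a
action lengths: √(r_a1²−r_b1²) = 28.785990, √(r_a2²−r_b2²) = 40.144455
base pitch p_b = π·m·cos α = 13.013724
CR = (28.785990 + 40.144455 − 169.060000·sin 14.56800°)/13.013724 = 2.029164
contact ratio ≈ 2.0292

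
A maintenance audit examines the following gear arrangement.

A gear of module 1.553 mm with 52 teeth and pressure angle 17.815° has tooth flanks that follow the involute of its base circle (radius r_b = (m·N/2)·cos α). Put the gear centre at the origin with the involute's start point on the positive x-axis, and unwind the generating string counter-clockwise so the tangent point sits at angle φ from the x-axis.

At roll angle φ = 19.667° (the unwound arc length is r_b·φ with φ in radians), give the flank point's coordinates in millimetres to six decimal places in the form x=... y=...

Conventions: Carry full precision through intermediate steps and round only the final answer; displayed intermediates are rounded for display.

class = single-mesh tooth geometry [base-circle involute, m = 1.553, 52T]
pitch radius r_p = m·N/2 = 1.553·52/2 = 40.378000
base radius r_b = r_p·cos α = 40.378000·cos 17.815° = 38.441848
roll angle φ = 19.667° = 0.34325390 rad
x = r_b·(cos φ + φ·sin φ) = 40.640247
y = r_b·(sin φ − φ·cos φ) = 0.512158

x=40.640247 y=0.512158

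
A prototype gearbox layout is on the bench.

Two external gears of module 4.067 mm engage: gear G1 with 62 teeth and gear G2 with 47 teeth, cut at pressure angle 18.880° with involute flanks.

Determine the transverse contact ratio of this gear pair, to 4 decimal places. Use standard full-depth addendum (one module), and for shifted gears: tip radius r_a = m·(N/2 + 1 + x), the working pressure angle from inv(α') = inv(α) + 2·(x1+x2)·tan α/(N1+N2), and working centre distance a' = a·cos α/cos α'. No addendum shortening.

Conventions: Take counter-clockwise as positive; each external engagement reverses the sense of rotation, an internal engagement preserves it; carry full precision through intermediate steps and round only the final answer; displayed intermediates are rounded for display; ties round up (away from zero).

topology: single-mesh involute geometry — m = 4.067, 62T/47T pair
base radii: r_b1 = 119.293852, r_b2 = 90.432436
tip radii: r_a1 = 130.144000, r_a2 = 99.641500
no profile shift: α' = α, a' = a
action lengths: √(r_a1²−r_b1²) = 52.023434, √(r_a2²−r_b2²) = 41.837818
base pitch p_b = π·m·cos α = 12.089442
CR = (52.023434 + 41.837818 − 221.651500·sin 18.88000°)/12.089442 = 1.831158
contact ratio ≈ 1.8312

1.8312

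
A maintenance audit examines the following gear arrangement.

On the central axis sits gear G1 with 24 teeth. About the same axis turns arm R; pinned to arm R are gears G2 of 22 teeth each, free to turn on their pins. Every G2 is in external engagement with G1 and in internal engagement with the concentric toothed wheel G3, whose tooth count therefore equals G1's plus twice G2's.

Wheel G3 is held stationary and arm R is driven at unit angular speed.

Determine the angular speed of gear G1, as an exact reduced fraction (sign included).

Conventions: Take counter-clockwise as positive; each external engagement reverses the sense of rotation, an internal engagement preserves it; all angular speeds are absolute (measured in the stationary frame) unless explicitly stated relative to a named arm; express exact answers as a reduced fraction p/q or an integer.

topology: planetary set — G1 24T / G2 22T / G3 68T, arm = carrier (Willis)
ring teeth: 24 + 2·22 = 68
24(ω_sun−ω_arm) = −68(ω_ring−ω_arm),  ω_ring = 0, ω_arm = 1
ω_sun = 1 − (68/24)(0−1) = 23/6
exact speed ratio = 23/6

23/6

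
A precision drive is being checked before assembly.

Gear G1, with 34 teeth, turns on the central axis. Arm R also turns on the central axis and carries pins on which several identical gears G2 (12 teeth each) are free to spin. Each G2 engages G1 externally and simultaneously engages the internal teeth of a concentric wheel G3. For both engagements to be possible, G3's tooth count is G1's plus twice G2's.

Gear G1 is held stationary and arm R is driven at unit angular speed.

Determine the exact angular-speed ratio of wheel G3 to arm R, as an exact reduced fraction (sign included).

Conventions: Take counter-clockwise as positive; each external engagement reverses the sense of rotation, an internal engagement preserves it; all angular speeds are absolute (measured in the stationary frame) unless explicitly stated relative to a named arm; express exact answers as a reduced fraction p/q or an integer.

46/29

topology: planetary set — G1 34T / G2 12T / G3 58T, arm = carrier (Willis)
ring teeth: 34 + 2·12 = 58
34(ω_sun−ω_arm) = −58(ω_ring−ω_arm),  ω_sun = 0, ω_arm = 1
ω_ring = 1 − (34/58)(0−1) = 46/29
ω_out/ω_in = 46/29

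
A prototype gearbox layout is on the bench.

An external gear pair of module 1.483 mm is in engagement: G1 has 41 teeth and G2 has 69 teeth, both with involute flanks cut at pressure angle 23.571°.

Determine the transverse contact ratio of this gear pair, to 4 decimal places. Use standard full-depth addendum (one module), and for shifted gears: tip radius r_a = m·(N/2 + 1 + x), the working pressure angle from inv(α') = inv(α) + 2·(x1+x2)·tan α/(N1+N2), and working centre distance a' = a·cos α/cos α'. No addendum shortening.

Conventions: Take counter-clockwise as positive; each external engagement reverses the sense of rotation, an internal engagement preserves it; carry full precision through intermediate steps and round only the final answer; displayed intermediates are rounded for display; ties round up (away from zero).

1.5944

recognized (one external pair, fixed centres): single-mesh tooth geometry, m = 1.483, N1 = 41, N2 = 69
base radii: r_b1 = 27.864958, r_b2 = 46.894686
tip radii: r_a1 = 31.884500, r_a2 = 52.646500
no profile shift: α' = α, a' = a
action lengths: √(r_a1²−r_b1²) = 15.497272, √(r_a2²−r_b2²) = 23.927858
base pitch p_b = π·m·cos α = 4.270261
CR = (15.497272 + 23.927858 − 81.565000·sin 23.57100°)/4.270261 = 1.594398
contact ratio ≈ 1.5944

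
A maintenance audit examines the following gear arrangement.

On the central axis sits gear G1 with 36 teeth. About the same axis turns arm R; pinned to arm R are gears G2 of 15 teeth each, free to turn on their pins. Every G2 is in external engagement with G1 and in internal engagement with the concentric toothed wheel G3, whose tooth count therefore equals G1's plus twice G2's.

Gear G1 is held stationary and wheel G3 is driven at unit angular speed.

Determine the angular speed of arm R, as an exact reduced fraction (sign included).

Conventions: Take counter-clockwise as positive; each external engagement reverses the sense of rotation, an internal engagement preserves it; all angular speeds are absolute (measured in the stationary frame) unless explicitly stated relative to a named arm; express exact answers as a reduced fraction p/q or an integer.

topology: planetary set — G1 36T / G2 15T / G3 66T, arm = carrier (Willis)
ring teeth: 36 + 2·15 = 66
36(ω_sun−ω_arm) = −66(ω_ring−ω_arm),  ω_sun = 0, ω_ring = 1
36(0−ω_arm) = −66(1−ω_arm)  ⇒  102·ω_arm = 66  ⇒  ω_arm = 11/17
exact speed ratio = 11/17

11/17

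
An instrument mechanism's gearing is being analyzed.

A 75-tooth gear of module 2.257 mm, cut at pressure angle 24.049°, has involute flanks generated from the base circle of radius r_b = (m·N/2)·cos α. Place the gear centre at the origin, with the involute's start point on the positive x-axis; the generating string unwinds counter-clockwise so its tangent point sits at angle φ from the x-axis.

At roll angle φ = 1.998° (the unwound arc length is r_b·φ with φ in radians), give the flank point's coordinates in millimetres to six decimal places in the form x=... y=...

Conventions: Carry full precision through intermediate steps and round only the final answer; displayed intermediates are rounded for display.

class = single-mesh tooth geometry [base-circle involute, m = 2.257, 75T]
pitch radius r_p = m·N/2 = 2.257·75/2 = 84.637500
base radius r_b = r_p·cos α = 84.637500·cos 24.049° = 77.290735
roll angle φ = 1.998° = 0.03487168 rad
x = r_b·(cos φ + φ·sin φ) = 77.337714
y = r_b·(sin φ − φ·cos φ) = 0.001092

x=77.337714 y=0.001092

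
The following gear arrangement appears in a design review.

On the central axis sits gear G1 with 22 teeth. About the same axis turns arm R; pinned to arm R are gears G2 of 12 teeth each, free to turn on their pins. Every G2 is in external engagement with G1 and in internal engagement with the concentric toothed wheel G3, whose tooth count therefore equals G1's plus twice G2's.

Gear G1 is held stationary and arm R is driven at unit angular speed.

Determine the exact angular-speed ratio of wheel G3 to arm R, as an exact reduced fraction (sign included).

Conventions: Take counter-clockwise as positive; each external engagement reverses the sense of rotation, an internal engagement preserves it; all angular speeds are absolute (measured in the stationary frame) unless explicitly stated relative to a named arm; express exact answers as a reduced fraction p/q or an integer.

recognized (axles ride arm R): planetary set, 22/12/46 teeth
ring teeth: 22 + 2·12 = 46
22(ω_sun−ω_arm) = −46(ω_ring−ω_arm),  ω_sun = 0, ω_arm = 1
ω_ring = 1 − (22/46)(0−1) = 34/23
ω_out/ω_in = 34/23

34/23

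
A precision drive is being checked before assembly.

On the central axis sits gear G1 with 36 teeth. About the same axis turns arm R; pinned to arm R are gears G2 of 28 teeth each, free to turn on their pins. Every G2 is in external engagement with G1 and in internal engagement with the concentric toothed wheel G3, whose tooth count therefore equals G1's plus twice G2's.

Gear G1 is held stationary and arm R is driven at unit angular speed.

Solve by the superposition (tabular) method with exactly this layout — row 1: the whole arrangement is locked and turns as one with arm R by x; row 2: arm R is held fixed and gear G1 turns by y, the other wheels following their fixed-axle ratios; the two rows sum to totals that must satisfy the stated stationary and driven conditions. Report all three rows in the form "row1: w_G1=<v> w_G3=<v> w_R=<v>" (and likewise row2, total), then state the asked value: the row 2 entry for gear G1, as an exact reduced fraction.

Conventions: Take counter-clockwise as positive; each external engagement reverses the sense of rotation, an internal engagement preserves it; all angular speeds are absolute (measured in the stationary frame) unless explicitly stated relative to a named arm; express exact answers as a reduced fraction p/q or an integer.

row1: w_G1=1 w_G3=1 w_R=1
row2: w_G1=-1 w_G3=9/23 w_R=0
total: w_G1=0 w_G3=32/23 w_R=1
asked value: -1

class = planetary set [G3 = 36+2·28 = 92; Willis about the carrier]
row 1: whole set turns with the arm by x
row 2 — arm fixed, fixed-axis ratios: sun y, ring −(36/92)·y, arm 0
boundary: total ω_sun = x + y = 0 and total ω_arm = x = 1  ⇒  y = -1, x = 1
row 2 ring = −(36/92)·(-1) = 9/23
totals (row 1 + row 2): sun 1 + (-1) = 0, ring 1 + 9/23 = 32/23, arm 1 + 0 = 1
asked cell (row2, sun) = -1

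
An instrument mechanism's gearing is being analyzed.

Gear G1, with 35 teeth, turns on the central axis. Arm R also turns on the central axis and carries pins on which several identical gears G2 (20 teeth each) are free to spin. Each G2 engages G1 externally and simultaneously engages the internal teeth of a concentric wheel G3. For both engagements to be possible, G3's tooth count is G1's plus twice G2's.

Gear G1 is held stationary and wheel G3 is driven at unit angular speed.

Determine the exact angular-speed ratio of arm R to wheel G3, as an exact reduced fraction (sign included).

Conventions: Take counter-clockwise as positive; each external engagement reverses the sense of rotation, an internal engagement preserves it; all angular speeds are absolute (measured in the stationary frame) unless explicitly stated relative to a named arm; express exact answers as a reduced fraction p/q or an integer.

recognized (axles ride arm R): planetary set, 35/20/75 teeth
ring teeth: 35 + 2·20 = 75
35(ω_sun−ω_arm) = −75(ω_ring−ω_arm),  ω_sun = 0, ω_ring = 1
35(0−ω_arm) = −75(1−ω_arm)  ⇒  110·ω_arm = 75  ⇒  ω_arm = 15/22
ω_out/ω_in = 15/22

15/22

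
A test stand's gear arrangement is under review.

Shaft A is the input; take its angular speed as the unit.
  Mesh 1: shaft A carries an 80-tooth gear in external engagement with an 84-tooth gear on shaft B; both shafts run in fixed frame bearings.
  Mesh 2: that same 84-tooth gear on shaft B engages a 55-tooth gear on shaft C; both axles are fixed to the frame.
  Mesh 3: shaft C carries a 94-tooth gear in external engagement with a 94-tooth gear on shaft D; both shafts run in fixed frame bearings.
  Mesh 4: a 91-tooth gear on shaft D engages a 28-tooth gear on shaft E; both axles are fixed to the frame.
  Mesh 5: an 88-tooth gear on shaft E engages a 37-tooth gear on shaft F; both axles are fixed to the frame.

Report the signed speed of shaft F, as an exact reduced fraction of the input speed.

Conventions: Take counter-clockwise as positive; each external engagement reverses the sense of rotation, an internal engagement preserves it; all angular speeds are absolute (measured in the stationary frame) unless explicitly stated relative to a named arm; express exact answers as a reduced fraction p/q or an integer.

-416/37

5-mesh fixed-axis compound train (all bearings frame-fixed)
mesh 1 [80T→84T]: |ω|/ω_in = 1×80/84 = 20/21, sense flips to −
mesh 2 [84T→55T]: |ω|/ω_in = (20/21)×84/55 = 16/11, sense flips to +
mesh 3 [94T→94T]: |ω|/ω_in = (16/11)×94/94 = 16/11, sense flips to −
mesh 4 [91T→28T]: |ω|/ω_in = (16/11)×91/28 = 52/11, sense flips to +
mesh 5 [88T→37T]: |ω|/ω_in = (52/11)×88/37 = 416/37, sense flips to −
signed output speed (× input speed) = -416/37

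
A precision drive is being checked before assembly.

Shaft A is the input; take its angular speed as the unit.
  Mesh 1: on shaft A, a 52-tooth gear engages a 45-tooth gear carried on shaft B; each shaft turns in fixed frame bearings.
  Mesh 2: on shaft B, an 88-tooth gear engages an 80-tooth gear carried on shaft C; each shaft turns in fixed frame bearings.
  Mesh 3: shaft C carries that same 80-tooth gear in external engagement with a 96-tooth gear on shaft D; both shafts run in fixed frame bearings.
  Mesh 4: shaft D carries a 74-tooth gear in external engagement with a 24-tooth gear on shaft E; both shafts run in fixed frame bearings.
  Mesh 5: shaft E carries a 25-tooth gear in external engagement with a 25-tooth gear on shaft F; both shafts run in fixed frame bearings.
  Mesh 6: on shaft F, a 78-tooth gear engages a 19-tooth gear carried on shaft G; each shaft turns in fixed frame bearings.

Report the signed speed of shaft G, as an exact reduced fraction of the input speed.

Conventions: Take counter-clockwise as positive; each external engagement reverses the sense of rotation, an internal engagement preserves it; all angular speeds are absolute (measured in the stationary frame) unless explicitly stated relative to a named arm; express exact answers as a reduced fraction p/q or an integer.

6-mesh fixed-axis compound train (all bearings frame-fixed)
mesh 1 [52T→45T]: |ω|/ω_in = 1×52/45 = 52/45, sense flips to −
mesh 2 [88T→80T]: |ω|/ω_in = (52/45)×88/80 = 286/225, sense flips to +
mesh 3 [80T→96T]: |ω|/ω_in = (286/225)×80/96 = 143/135, sense flips to −
mesh 4 [74T→24T]: |ω|/ω_in = (143/135)×74/24 = 5291/1620, sense flips to +
mesh 5 [25T→25T]: |ω|/ω_in = (5291/1620)×25/25 = 5291/1620, sense flips to −
mesh 6 [78T→19T]: |ω|/ω_in = (5291/1620)×78/19 = 68783/5130, sense flips to +
signed output speed (× input speed) = 68783/5130

68783/5130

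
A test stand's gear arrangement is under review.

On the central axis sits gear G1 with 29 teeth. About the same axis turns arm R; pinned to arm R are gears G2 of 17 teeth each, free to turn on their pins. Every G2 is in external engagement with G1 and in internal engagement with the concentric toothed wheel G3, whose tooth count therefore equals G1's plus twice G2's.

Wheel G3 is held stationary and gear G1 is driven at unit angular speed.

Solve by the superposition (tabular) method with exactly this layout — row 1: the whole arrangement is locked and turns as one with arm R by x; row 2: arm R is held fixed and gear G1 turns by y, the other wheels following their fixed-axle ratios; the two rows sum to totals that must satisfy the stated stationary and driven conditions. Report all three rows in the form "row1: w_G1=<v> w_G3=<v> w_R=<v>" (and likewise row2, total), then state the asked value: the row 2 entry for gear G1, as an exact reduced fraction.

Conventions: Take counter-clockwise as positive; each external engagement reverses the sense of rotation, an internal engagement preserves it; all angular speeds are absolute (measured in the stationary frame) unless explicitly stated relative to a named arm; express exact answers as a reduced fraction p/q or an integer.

row1: w_G1=29/92 w_G3=29/92 w_R=29/92
row2: w_G1=63/92 w_G3=-29/92 w_R=0
total: w_G1=1 w_G3=0 w_R=29/92
asked value: 63/92

planetary set (29T centre, 17T on arm, 63T internal) — Willis relation
superposition row 1 [locked train]: every member turns x
row 2 — arm fixed, fixed-axis ratios: sun y, ring −(29/63)·y, arm 0
boundary: total ω_ring = x − (29/63)·y = 0 and total ω_sun = x + y = 1  ⇒  y = 63/92, x = 29/92
row 2 ring = −(29/63)·63/92 = -29/92
totals (row 1 + row 2): sun 29/92 + 63/92 = 1, ring 29/92 + (-29/92) = 0, arm 29/92 + 0 = 29/92
asked cell (row2, sun) = 63/92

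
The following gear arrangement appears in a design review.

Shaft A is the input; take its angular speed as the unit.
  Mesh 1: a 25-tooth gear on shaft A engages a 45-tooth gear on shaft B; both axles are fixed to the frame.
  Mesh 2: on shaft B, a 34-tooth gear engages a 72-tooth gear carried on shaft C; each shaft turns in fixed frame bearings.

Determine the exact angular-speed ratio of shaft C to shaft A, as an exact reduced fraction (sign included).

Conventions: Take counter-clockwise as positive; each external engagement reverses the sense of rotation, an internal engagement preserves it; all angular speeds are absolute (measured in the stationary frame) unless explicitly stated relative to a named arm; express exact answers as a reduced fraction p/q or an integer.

class = fixed-axis compound train [2 meshes; 2 ratios multiply, 2 sense flips]
mesh 1 [25T→45T]: running ratio 5/9, sense −
mesh 2 [34T→72T]: running ratio 85/324, sense +
ω_out/ω_in = 85/324

85/324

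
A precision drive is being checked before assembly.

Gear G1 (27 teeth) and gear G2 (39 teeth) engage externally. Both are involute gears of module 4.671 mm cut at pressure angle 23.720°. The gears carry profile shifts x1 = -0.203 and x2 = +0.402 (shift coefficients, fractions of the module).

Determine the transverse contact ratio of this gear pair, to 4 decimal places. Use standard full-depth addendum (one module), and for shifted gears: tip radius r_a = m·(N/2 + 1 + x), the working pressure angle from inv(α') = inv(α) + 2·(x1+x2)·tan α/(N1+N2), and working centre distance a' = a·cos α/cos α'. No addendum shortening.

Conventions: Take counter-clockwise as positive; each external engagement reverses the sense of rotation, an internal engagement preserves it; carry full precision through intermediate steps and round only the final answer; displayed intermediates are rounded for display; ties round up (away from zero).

class = single-mesh tooth geometry [involute pair 27T × 39T, m = 4.671]
base radii: r_b1 = 57.731459, r_b2 = 83.389885
tip radii: r_a1 = 66.781287, r_a2 = 97.633242
inv(α') = inv(23.720°) + 2·(-0.203+0.402)·tan α/(27+39) = 0.02804323  ⇒  α' = 24.47864°
a' = a·cos α / cos α' = 154.1430·cos 23.720°/cos 24.47864° = 155.058664
action lengths: √(r_a1²−r_b1²) = 33.568124, √(r_a2²−r_b2²) = 50.777722
base pitch p_b = π·m·cos α = 13.434720
CR = (33.568124 + 50.777722 − 155.058664·sin 24.47864°)/13.434720 = 1.495876
contact ratio ≈ 1.4959

1.4959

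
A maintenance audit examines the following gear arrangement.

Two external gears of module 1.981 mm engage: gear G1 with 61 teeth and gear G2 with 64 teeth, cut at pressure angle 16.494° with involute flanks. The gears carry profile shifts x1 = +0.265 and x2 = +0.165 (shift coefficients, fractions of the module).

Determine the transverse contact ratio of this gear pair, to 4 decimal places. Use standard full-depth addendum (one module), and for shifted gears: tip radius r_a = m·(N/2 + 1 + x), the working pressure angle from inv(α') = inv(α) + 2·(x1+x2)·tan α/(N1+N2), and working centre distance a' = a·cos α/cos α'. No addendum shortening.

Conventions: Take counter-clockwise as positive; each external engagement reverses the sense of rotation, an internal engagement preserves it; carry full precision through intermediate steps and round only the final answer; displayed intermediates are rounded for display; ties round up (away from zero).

1.9365

topology: single-mesh involute geometry — m = 1.981, 61T/64T pair
base radii: r_b1 = 57.934165, r_b2 = 60.783386
tip radii: r_a1 = 62.926465, r_a2 = 65.699865
inv(α') = inv(16.494°) + 2·(+0.265+0.165)·tan α/(61+64) = 0.01026215  ⇒  α' = 17.72512°
a' = a·cos α / cos α' = 123.8125·cos 16.494°/cos 17.72512° = 124.634170
action lengths: √(r_a1²−r_b1²) = 24.563643, √(r_a2²−r_b2²) = 24.936966
base pitch p_b = π·m·cos α = 5.967395
CR = (24.563643 + 24.936966 − 124.634170·sin 17.72512°)/5.967395 = 1.936465
contact ratio ≈ 1.9365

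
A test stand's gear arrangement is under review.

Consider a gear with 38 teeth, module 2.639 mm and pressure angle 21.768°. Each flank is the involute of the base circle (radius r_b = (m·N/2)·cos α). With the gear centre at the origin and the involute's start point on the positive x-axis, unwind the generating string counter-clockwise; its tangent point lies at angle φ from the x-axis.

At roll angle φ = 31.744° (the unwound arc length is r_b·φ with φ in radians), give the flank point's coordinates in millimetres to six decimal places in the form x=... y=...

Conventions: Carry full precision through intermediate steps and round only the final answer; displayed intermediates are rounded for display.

x=53.173266 y=2.559594

single-mesh involute tooth geometry (38T wheel at module 2.639)
pitch radius r_p = m·N/2 = 2.639·38/2 = 50.141000
base radius r_b = r_p·cos α = 50.141000·cos 21.768° = 46.565600
roll angle φ = 31.744° = 0.55403732 rad
x = r_b·(cos φ + φ·sin φ) = 53.173266
y = r_b·(sin φ − φ·cos φ) = 2.559594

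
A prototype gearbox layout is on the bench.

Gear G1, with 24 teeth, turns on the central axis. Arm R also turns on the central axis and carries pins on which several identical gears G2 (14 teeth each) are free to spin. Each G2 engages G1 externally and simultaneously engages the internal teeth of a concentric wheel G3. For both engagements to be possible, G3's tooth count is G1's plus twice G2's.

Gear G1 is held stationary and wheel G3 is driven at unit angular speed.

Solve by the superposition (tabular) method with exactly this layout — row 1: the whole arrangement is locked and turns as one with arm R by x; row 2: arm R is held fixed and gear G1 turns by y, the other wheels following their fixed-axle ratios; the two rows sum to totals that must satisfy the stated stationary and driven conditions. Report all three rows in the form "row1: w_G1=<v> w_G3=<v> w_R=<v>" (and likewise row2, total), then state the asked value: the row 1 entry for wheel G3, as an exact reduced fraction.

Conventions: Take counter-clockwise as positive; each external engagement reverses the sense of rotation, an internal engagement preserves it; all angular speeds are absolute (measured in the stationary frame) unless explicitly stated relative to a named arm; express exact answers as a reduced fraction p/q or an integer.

row1: w_G1=13/19 w_G3=13/19 w_R=13/19
row2: w_G1=-13/19 w_G3=6/19 w_R=0
total: w_G1=0 w_G3=1 w_R=13/19
asked value: 13/19

class = planetary set [G3 = 24+2·14 = 52; Willis about the carrier]
superposition row 1 [locked train]: every member turns x
superposition row 2 [arm held]: sun y, ring −(24/52)·y, arm 0
boundary: total ω_sun = x + y = 0 and total ω_ring = x − (24/52)·y = 1  ⇒  y = -13/19, x = 13/19
row 2 ring = −(24/52)·(-13/19) = 6/19
totals (row 1 + row 2): sun 13/19 + (-13/19) = 0, ring 13/19 + 6/19 = 1, arm 13/19 + 0 = 13/19
asked cell (row1, ring) = 13/19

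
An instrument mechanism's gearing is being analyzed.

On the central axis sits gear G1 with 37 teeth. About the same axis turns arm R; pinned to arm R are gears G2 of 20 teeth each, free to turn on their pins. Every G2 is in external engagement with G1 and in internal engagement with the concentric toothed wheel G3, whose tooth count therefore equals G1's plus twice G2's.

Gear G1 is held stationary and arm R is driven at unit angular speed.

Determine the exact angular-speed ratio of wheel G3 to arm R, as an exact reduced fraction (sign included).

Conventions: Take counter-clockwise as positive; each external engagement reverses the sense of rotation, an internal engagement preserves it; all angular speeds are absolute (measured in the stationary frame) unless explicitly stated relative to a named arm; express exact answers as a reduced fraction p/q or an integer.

114/77

recognized (axles ride arm R): planetary set, 37/20/77 teeth
ring teeth: 37 + 2·20 = 77
37(ω_sun−ω_arm) = −77(ω_ring−ω_arm),  ω_sun = 0, ω_arm = 1
ω_ring = 1 − (37/77)(0−1) = 114/77
ω_out/ω_in = 114/77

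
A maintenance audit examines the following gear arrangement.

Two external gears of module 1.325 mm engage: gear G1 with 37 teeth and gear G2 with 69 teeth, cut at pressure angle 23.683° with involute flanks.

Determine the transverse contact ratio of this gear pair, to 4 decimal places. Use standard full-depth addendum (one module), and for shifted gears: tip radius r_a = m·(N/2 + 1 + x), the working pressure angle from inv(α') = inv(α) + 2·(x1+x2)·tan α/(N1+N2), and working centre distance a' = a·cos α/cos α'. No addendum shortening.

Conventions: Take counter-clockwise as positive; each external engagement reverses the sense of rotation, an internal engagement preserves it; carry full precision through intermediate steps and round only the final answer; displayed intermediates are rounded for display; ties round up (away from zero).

1.5828

single-mesh involute tooth geometry (37T engaging 69T at module 1.325)
base radii: r_b1 = 22.448102, r_b2 = 41.862676
tip radii: r_a1 = 25.837500, r_a2 = 47.037500
no profile shift: α' = α, a' = a
action lengths: √(r_a1²−r_b1²) = 12.792933, √(r_a2²−r_b2²) = 21.448607
base pitch p_b = π·m·cos α = 3.812043
CR = (12.792933 + 21.448607 − 70.225000·sin 23.68300°)/3.812043 = 1.582836
contact ratio ≈ 1.5828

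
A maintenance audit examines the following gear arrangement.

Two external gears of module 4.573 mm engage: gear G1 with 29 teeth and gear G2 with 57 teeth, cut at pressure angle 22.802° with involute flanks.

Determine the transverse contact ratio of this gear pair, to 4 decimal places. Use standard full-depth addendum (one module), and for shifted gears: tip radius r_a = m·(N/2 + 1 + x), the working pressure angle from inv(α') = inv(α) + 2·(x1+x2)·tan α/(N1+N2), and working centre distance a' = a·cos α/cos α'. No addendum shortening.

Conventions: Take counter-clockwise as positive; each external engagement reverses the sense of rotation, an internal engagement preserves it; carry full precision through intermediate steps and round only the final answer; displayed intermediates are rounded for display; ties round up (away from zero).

1.5879

class = single-mesh tooth geometry [involute pair 29T × 57T, m = 4.573]
base radii: r_b1 = 61.126466, r_b2 = 120.145122
tip radii: r_a1 = 70.881500, r_a2 = 134.903500
no profile shift: α' = α, a' = a
action lengths: √(r_a1²−r_b1²) = 35.885125, √(r_a2²−r_b2²) = 61.352293
base pitch p_b = π·m·cos α = 13.243756
CR = (35.885125 + 61.352293 − 196.639000·sin 22.80200°)/13.243756 = 1.587949
contact ratio ≈ 1.5879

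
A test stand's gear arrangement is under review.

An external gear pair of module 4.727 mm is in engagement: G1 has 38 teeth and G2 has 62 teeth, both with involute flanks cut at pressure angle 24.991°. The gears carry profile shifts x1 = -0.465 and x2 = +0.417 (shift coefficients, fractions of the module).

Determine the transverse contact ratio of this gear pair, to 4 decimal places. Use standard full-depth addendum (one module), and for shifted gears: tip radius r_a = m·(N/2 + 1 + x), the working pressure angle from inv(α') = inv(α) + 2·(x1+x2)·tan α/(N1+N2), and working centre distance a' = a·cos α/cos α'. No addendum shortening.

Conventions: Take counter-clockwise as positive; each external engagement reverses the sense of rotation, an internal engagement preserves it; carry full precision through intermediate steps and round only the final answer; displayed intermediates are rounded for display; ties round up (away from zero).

recognized (one external pair, fixed centres): single-mesh tooth geometry, m = 4.727, N1 = 38, N2 = 62
base radii: r_b1 = 81.404182, r_b2 = 132.817350
tip radii: r_a1 = 92.341945, r_a2 = 153.235159
inv(α') = inv(24.991°) + 2·(-0.465+0.417)·tan α/(38+62) = 0.02949373  ⇒  α' = 24.87236°
a' = a·cos α / cos α' = 236.3500·cos 24.991°/cos 24.87236° = 236.122599
action lengths: √(r_a1²−r_b1²) = 43.593507, √(r_a2²−r_b2²) = 76.423592
base pitch p_b = π·m·cos α = 13.459936
CR = (43.593507 + 76.423592 − 236.122599·sin 24.87236°)/13.459936 = 1.538223
contact ratio ≈ 1.5382

1.5382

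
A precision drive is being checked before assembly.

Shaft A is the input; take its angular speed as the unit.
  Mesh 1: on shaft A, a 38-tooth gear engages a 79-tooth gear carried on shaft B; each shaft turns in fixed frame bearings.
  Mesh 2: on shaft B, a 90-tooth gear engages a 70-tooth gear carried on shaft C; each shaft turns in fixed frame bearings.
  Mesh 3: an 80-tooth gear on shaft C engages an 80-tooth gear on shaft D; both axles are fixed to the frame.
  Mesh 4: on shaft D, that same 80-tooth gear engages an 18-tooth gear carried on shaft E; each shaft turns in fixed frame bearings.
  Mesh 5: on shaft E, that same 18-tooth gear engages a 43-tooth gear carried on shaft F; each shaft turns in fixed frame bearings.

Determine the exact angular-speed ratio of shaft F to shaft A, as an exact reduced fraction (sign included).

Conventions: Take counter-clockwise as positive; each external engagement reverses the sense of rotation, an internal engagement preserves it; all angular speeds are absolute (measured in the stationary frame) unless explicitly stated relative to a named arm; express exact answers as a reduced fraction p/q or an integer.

-27360/23779

class = fixed-axis compound train [5 meshes; 5 ratios multiply, 5 sense flips]
mesh 1 [38T→79T]: running ratio 38/79, sense −
mesh 2 [90T→70T]: running ratio 342/553, sense +
mesh 3 [80T→80T]: running ratio 342/553, sense −
mesh 4 [80T→18T]: running ratio 1520/553, sense +
mesh 5 [18T→43T]: running ratio 27360/23779, sense −
ω_out/ω_in = -27360/23779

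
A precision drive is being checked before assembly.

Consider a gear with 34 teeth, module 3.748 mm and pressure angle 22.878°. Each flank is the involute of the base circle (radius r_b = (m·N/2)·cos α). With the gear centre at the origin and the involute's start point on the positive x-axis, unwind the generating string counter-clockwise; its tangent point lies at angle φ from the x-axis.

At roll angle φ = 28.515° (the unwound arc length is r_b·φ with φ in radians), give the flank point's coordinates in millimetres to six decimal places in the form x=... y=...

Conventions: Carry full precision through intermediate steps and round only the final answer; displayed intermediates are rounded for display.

single-mesh involute tooth geometry (34T wheel at module 3.748)
pitch radius r_p = m·N/2 = 3.748·34/2 = 63.716000
base radius r_b = r_p·cos α = 63.716000·cos 22.878° = 58.703765
roll angle φ = 28.515° = 0.49768064 rad
x = r_b·(cos φ + φ·sin φ) = 65.529800
y = r_b·(sin φ − φ·cos φ) = 2.352891

x=65.529800 y=2.352891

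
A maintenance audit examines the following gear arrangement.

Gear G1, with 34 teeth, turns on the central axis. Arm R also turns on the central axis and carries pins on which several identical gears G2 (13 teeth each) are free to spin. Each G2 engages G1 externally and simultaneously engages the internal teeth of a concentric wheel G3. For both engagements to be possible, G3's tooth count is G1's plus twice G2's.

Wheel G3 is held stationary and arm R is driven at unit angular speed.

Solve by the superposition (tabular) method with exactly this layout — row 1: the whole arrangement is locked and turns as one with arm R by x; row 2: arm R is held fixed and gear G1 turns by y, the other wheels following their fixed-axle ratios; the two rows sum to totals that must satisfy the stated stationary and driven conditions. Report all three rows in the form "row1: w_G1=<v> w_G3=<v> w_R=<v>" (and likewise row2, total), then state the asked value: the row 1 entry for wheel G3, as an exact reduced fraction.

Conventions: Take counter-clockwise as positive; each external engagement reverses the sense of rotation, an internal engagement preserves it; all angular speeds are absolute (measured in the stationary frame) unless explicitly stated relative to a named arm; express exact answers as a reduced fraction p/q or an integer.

row1: w_G1=1 w_G3=1 w_R=1
row2: w_G1=30/17 w_G3=-1 w_R=0
total: w_G1=47/17 w_G3=0 w_R=1
asked value: 1

class = planetary set [G3 = 34+2·13 = 60; Willis about the carrier]
superposition row 1 [locked train]: every member turns x
row 2 (arm held, sun turns y): ω_ring = −(34/60)·y, ω_arm = 0
boundary: total ω_ring = x − (34/60)·y = 0 and total ω_arm = x = 1  ⇒  y = 30/17, x = 1
row 2 ring = −(34/60)·30/17 = -1
totals (row 1 + row 2): sun 1 + 30/17 = 47/17, ring 1 + (-1) = 0, arm 1 + 0 = 1
asked cell (row1, ring) = 1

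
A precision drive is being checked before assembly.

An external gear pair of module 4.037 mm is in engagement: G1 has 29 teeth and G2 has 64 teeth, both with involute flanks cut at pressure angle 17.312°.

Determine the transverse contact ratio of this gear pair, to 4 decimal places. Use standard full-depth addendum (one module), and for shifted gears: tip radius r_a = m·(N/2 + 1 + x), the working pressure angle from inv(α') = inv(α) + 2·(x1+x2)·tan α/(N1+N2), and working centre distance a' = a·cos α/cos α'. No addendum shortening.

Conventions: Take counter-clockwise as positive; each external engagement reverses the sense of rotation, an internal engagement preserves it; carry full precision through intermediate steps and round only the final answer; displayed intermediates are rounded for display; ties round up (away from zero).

1.8713

single-mesh involute tooth geometry (29T engaging 64T at module 4.037)
base radii: r_b1 = 55.884709, r_b2 = 123.331771
tip radii: r_a1 = 62.573500, r_a2 = 133.221000
no profile shift: α' = α, a' = a
action lengths: √(r_a1²−r_b1²) = 28.148575, √(r_a2²−r_b2²) = 50.369725
base pitch p_b = π·m·cos α = 12.108068
CR = (28.148575 + 50.369725 − 187.720500·sin 17.31200°)/12.108068 = 1.871265
contact ratio ≈ 1.8713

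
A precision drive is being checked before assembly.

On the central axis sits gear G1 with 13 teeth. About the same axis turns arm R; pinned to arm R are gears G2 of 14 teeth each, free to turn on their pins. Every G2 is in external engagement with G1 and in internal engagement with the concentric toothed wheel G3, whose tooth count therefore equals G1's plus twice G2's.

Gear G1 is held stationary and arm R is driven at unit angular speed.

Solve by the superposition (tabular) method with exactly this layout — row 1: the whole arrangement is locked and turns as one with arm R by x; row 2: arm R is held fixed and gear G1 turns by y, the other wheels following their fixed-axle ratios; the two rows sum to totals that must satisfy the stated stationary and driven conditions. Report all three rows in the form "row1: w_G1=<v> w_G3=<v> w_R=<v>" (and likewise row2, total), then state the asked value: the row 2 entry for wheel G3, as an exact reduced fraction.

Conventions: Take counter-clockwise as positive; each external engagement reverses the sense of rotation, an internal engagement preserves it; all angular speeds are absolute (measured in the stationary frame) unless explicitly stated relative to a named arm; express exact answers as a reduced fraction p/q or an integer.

topology: planetary set — G1 13T / G2 14T / G3 41T, arm = carrier (Willis)
row 1: whole set turns with the arm by x
row 2 (arm held, sun turns y): ω_ring = −(13/41)·y, ω_arm = 0
boundary: total ω_sun = x + y = 0 and total ω_arm = x = 1  ⇒  y = -1, x = 1
row 2 ring = −(13/41)·(-1) = 13/41
totals (row 1 + row 2): sun 1 + (-1) = 0, ring 1 + 13/41 = 54/41, arm 1 + 0 = 1
asked cell (row2, ring) = 13/41

row1: w_G1=1 w_G3=1 w_R=1
row2: w_G1=-1 w_G3=13/41 w_R=0
total: w_G1=0 w_G3=54/41 w_R=1
asked value: 13/41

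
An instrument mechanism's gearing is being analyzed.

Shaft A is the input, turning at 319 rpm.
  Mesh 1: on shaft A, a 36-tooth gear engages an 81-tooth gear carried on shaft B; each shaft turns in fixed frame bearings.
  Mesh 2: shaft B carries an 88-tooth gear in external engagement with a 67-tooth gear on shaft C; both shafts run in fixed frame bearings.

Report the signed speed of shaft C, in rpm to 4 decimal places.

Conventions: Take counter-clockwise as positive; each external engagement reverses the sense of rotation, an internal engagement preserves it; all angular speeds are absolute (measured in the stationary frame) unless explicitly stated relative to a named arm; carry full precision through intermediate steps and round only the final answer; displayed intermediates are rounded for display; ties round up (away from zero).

+186.2156 rpm

recognized (3 fixed axles, 2 meshes): fixed-axis compound train
mesh 1 [36T→81T]: ω = 319.0000×36/81 = 141.7778 rpm, sense flips to −
mesh 2 [88T→67T]: ω = 141.7778×88/67 = 186.2156 rpm, sense flips to +
signed output speed = +186.2156 rpm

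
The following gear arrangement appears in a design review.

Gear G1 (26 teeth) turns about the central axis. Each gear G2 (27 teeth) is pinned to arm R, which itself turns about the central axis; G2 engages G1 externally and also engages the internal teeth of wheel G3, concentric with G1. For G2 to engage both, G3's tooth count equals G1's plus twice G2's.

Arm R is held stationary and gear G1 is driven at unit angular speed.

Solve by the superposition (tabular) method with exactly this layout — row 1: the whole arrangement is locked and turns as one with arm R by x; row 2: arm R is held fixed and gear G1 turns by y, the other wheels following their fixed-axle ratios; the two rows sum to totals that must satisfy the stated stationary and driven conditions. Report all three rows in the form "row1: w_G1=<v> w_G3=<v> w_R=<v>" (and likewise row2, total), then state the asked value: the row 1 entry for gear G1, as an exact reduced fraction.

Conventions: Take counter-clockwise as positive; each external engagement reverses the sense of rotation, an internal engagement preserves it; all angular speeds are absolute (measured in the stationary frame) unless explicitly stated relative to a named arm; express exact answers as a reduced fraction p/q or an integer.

class = planetary set [G3 = 26+2·27 = 80; Willis about the carrier]
row 1 (train locked, turned with arm): all members turn x
superposition row 2 [arm held]: sun y, ring −(26/80)·y, arm 0
boundary: total ω_arm = x = 0 and total ω_sun = x + y = 1  ⇒  y = 1, x = 0
row 2 ring = −(26/80)·1 = -13/40
totals (row 1 + row 2): sun 0 + 1 = 1, ring 0 + (-13/40) = -13/40, arm 0 + 0 = 0
asked cell (row1, sun) = 0

row1: w_G1=0 w_G3=0 w_R=0
row2: w_G1=1 w_G3=-13/40 w_R=0
total: w_G1=1 w_G3=-13/40 w_R=0
asked value: 0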